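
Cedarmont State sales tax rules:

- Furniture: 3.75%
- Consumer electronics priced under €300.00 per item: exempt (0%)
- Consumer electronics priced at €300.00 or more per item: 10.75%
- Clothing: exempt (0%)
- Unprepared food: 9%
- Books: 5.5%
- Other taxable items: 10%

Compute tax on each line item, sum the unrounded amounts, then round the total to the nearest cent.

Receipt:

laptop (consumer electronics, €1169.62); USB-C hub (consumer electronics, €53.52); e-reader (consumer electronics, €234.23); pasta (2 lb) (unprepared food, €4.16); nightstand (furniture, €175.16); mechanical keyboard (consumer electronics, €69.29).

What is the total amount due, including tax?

Laptop €1169.62: consumer electronics, €300.00 or more → 10.75% → €125.73415
USB-C hub €53.52: consumer electronics, under €300.00 → 0% → €0.00
E-reader €234.23: consumer electronics, under €300.00 → 0% → €0.00
Pasta (2 lb) €4.16: unprepared food → 9% → €0.3744
Nightstand €175.16: furniture → 3.75% → €6.5685
Mechanical keyboard €69.29: consumer electronics, under €300.00 → 0% → €0.00
Subtotal = €1705.98; unrounded tax = €132.67705 → €132.68; total due = €1838.66

€1838.66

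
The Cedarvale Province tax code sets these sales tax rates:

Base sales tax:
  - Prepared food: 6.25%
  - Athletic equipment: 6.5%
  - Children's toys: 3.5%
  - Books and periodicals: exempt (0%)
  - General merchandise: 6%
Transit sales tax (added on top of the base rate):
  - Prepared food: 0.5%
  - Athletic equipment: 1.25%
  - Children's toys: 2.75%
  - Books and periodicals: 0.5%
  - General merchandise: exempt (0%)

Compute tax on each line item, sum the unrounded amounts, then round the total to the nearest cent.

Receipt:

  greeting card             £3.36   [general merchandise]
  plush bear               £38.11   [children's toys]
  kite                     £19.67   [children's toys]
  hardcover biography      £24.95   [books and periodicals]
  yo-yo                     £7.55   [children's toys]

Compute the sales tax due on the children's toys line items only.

Plush bear £38.11: children's toys → 3.5% + 2.75% transit = 6.25% → £2.381875
Kite £19.67: children's toys → 3.5% + 2.75% transit = 6.25% → £1.229375
Yo-yo £7.55: children's toys → 3.5% + 2.75% transit = 6.25% → £0.471875
Tax on children's toys: unrounded sum = £4.083125 → £4.08

£4.08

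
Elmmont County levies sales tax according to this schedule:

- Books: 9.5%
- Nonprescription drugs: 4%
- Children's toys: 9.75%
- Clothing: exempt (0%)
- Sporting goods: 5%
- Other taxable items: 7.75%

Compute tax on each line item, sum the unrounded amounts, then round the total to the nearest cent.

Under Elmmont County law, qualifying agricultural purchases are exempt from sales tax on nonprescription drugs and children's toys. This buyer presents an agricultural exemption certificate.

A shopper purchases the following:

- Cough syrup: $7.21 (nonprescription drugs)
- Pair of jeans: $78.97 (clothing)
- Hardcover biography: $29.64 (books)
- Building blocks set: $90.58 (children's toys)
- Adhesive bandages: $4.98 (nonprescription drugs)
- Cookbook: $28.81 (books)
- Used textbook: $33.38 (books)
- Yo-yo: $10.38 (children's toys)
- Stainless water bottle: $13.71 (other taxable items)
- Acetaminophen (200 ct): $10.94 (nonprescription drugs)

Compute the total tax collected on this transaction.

$9.79

Cough syrup $7.21: nonprescription drugs, buyer-exempt → 0% → $0.00
Pair of jeans $78.97: clothing → 0% → $0.00
Hardcover biography $29.64: books → 9.5% → $2.8158
Building blocks set $90.58: children's toys, buyer-exempt → 0% → $0.00
Adhesive bandages $4.98: nonprescription drugs, buyer-exempt → 0% → $0.00
Cookbook $28.81: books → 9.5% → $2.73695
Used textbook $33.38: books → 9.5% → $3.1711
Yo-yo $10.38: children's toys, buyer-exempt → 0% → $0.00
Stainless water bottle $13.71: other taxable items → 7.75% → $1.062525
Acetaminophen (200 ct) $10.94: nonprescription drugs, buyer-exempt → 0% → $0.00
Unrounded tax sum = $9.786375 → $9.79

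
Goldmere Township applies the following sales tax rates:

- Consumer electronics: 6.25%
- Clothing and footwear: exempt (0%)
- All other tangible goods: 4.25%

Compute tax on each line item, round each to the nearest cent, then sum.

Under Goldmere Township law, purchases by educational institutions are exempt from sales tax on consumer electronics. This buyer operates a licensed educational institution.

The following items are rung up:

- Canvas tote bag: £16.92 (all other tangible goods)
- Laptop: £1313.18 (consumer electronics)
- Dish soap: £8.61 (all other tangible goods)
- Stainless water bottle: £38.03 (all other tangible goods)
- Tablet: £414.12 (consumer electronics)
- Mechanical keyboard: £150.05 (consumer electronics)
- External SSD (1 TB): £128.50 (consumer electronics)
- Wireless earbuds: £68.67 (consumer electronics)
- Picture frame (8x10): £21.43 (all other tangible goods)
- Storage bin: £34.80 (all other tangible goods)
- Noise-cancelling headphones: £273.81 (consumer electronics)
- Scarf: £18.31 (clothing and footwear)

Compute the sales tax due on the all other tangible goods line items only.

£5.10

Canvas tote bag £16.92: all other tangible goods → 4.25% → £0.72
Dish soap £8.61: all other tangible goods → 4.25% → £0.37
Stainless water bottle £38.03: all other tangible goods → 4.25% → £1.62
Picture frame (8x10) £21.43: all other tangible goods → 4.25% → £0.91
Storage bin £34.80: all other tangible goods → 4.25% → £1.48
Tax on all other tangible goods = £0.72 + £0.37 + £1.62 + £0.91 + £1.48 = £5.10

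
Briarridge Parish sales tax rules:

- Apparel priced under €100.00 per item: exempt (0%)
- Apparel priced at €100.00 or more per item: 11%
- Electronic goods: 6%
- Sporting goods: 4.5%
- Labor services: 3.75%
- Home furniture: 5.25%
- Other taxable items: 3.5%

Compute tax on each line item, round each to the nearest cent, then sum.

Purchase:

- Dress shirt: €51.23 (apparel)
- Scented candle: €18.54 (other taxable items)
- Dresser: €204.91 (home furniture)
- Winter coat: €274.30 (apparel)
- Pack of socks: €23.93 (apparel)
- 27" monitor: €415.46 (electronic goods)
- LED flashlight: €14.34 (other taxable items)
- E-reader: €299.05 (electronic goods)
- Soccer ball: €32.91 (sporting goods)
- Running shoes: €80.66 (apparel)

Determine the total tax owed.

Dress shirt €51.23: apparel, under €100.00 → 0% → €0.00
Scented candle €18.54: other taxable items → 3.5% → €0.65
Dresser €204.91: home furniture → 5.25% → €10.76
Winter coat €274.30: apparel, €100.00 or more → 11% → €30.17
Pack of socks €23.93: apparel, under €100.00 → 0% → €0.00
27" monitor €415.46: electronic goods → 6% → €24.93
LED flashlight €14.34: other taxable items → 3.5% → €0.50
E-reader €299.05: electronic goods → 6% → €17.94
Soccer ball €32.91: sporting goods → 4.5% → €1.48
Running shoes €80.66: apparel, under €100.00 → 0% → €0.00
Total tax = €0.65 + €10.76 + €30.17 + €24.93 + €0.50 + €17.94 + €1.48 = €86.43

€86.43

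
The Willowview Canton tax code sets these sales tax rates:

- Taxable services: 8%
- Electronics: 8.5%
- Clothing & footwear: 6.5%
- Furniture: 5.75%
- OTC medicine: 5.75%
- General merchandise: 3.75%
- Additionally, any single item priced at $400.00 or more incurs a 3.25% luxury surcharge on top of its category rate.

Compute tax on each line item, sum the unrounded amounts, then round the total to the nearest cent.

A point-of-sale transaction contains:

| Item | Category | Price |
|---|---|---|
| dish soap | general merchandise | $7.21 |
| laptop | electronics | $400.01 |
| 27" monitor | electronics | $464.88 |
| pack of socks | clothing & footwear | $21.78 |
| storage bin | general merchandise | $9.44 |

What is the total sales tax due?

Dish soap $7.21: general merchandise → 3.75% → $0.270375
Laptop $400.01: electronics → 8.5% + 3.25% surcharge = 11.75% → $47.001175
27" monitor $464.88: electronics → 8.5% + 3.25% surcharge = 11.75% → $54.6234
Pack of socks $21.78: clothing & footwear → 6.5% → $1.4157
Storage bin $9.44: general merchandise → 3.75% → $0.354
Unrounded tax sum = $103.66465 → $103.66

$103.66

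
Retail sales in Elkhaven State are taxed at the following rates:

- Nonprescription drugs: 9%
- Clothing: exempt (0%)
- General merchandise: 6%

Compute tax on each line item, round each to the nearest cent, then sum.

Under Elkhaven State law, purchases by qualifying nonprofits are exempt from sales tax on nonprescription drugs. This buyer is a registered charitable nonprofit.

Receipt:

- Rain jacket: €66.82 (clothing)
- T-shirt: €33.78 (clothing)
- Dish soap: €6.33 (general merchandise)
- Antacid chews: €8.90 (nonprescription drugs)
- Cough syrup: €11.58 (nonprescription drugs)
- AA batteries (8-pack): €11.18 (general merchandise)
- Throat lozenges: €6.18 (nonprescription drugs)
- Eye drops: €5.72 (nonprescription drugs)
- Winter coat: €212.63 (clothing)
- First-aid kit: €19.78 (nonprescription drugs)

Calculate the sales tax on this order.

€1.05

Rain jacket €66.82: clothing → 0% → €0.00
T-shirt €33.78: clothing → 0% → €0.00
Dish soap €6.33: general merchandise → 6% → €0.38
Antacid chews €8.90: nonprescription drugs, buyer-exempt → 0% → €0.00
Cough syrup €11.58: nonprescription drugs, buyer-exempt → 0% → €0.00
AA batteries (8-pack) €11.18: general merchandise → 6% → €0.67
Throat lozenges €6.18: nonprescription drugs, buyer-exempt → 0% → €0.00
Eye drops €5.72: nonprescription drugs, buyer-exempt → 0% → €0.00
Winter coat €212.63: clothing → 0% → €0.00
First-aid kit €19.78: nonprescription drugs, buyer-exempt → 0% → €0.00
Total tax = €0.38 + €0.67 = €1.05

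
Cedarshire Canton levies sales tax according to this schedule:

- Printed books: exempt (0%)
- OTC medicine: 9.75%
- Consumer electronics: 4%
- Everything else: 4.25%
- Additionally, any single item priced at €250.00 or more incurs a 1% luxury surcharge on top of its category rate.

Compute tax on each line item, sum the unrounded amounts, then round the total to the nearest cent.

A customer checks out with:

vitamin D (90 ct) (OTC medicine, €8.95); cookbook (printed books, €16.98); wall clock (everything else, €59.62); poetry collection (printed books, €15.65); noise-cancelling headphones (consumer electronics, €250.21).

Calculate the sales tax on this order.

€15.92

Vitamin D (90 ct) €8.95: OTC medicine → 9.75% → €0.872625
Cookbook €16.98: printed books → 0% → €0.00
Wall clock €59.62: everything else → 4.25% → €2.53385
Poetry collection €15.65: printed books → 0% → €0.00
Noise-cancelling headphones €250.21: consumer electronics → 4% + 1% surcharge = 5% → €12.5105
Unrounded tax sum = €15.916975 → €15.92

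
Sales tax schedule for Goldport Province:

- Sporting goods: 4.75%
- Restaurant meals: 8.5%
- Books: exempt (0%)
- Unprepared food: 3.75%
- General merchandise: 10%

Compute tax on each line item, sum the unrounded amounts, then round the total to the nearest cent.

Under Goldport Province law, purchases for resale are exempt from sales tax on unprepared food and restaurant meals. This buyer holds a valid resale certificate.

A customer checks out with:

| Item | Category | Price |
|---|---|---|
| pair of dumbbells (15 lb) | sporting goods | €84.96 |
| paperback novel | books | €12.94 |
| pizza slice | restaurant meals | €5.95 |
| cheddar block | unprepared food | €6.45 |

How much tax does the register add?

€4.04

Pair of dumbbells (15 lb) €84.96: sporting goods → 4.75% → €4.0356
Paperback novel €12.94: books → 0% → €0.00
Pizza slice €5.95: restaurant meals, buyer-exempt → 0% → €0.00
Cheddar block €6.45: unprepared food, buyer-exempt → 0% → €0.00
Unrounded tax sum = €4.0356 → €4.04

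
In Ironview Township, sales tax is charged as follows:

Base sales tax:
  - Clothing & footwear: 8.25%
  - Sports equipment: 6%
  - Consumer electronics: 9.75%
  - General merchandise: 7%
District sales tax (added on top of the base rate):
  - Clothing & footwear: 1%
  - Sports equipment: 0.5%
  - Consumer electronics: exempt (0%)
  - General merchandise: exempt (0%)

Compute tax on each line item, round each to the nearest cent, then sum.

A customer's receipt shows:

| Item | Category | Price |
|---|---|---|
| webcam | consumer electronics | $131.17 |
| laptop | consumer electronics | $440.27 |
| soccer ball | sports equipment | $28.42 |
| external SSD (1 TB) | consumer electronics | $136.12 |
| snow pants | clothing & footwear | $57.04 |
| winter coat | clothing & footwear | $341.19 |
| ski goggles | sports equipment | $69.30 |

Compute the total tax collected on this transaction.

$112.18

Webcam $131.17: consumer electronics → 9.75% + 0% district = 9.75% → $12.79
Laptop $440.27: consumer electronics → 9.75% + 0% district = 9.75% → $42.93
Soccer ball $28.42: sports equipment → 6% + 0.5% district = 6.5% → $1.85
External SSD (1 TB) $136.12: consumer electronics → 9.75% + 0% district = 9.75% → $13.27
Snow pants $57.04: clothing & footwear → 8.25% + 1% district = 9.25% → $5.28
Winter coat $341.19: clothing & footwear → 8.25% + 1% district = 9.25% → $31.56
Ski goggles $69.30: sports equipment → 6% + 0.5% district = 6.5% → $4.50
Total tax = $12.79 + $42.93 + $1.85 + $13.27 + $5.28 + $31.56 + $4.50 = $112.18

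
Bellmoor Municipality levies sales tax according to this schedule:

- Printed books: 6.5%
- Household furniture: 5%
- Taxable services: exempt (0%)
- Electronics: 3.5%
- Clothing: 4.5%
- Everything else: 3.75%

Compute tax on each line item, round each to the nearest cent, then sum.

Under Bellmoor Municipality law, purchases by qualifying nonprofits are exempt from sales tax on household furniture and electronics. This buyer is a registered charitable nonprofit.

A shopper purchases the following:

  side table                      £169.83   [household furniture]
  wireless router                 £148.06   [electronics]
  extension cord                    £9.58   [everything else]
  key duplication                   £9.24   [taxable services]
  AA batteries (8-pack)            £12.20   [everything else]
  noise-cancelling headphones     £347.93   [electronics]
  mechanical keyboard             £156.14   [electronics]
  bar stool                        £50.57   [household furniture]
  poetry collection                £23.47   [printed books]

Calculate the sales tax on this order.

£2.35

Side table £169.83: household furniture, buyer-exempt → 0% → £0.00
Wireless router £148.06: electronics, buyer-exempt → 0% → £0.00
Extension cord £9.58: everything else → 3.75% → £0.36
Key duplication £9.24: taxable services → 0% → £0.00
AA batteries (8-pack) £12.20: everything else → 3.75% → £0.46
Noise-cancelling headphones £347.93: electronics, buyer-exempt → 0% → £0.00
Mechanical keyboard £156.14: electronics, buyer-exempt → 0% → £0.00
Bar stool £50.57: household furniture, buyer-exempt → 0% → £0.00
Poetry collection £23.47: printed books → 6.5% → £1.53
Total tax = £0.36 + £0.46 + £1.53 = £2.35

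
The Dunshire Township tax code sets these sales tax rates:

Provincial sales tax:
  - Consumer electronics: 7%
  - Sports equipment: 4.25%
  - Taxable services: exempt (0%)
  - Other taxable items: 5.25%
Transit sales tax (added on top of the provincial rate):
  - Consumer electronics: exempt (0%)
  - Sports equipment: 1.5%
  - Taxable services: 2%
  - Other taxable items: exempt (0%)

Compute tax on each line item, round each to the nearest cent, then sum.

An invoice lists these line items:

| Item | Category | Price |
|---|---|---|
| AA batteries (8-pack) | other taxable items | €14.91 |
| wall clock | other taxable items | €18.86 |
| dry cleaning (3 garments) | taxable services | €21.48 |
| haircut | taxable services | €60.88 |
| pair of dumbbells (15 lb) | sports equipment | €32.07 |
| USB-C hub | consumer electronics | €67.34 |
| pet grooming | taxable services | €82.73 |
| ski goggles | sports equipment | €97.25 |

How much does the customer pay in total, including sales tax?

€412.73

AA batteries (8-pack) €14.91: other taxable items → 5.25% + 0% transit = 5.25% → €0.78
Wall clock €18.86: other taxable items → 5.25% + 0% transit = 5.25% → €0.99
Dry cleaning (3 garments) €21.48: taxable services → 0% + 2% transit = 2% → €0.43
Haircut €60.88: taxable services → 0% + 2% transit = 2% → €1.22
Pair of dumbbells (15 lb) €32.07: sports equipment → 4.25% + 1.5% transit = 5.75% → €1.84
USB-C hub €67.34: consumer electronics → 7% + 0% transit = 7% → €4.71
Pet grooming €82.73: taxable services → 0% + 2% transit = 2% → €1.65
Ski goggles €97.25: sports equipment → 4.25% + 1.5% transit = 5.75% → €5.59
Subtotal = €395.52; tax = €17.21; total due = €412.73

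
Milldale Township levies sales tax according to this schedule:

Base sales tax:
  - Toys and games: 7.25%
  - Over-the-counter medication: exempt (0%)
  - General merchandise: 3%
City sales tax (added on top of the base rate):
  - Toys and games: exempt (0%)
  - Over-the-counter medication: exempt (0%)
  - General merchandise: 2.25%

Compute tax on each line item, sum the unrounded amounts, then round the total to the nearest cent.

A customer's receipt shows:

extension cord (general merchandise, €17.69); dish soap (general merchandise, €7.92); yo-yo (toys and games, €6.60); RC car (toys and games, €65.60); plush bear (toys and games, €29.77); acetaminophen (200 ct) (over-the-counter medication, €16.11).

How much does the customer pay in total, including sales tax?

Extension cord €17.69: general merchandise → 3% + 2.25% city = 5.25% → €0.928725
Dish soap €7.92: general merchandise → 3% + 2.25% city = 5.25% → €0.4158
Yo-yo €6.60: toys and games → 7.25% + 0% city = 7.25% → €0.4785
RC car €65.60: toys and games → 7.25% + 0% city = 7.25% → €4.756
Plush bear €29.77: toys and games → 7.25% + 0% city = 7.25% → €2.158325
Acetaminophen (200 ct) €16.11: over-the-counter medication → 0% + 0% city = 0% → €0.00
Subtotal = €143.69; unrounded tax = €8.73735 → €8.74; total due = €152.43

€152.43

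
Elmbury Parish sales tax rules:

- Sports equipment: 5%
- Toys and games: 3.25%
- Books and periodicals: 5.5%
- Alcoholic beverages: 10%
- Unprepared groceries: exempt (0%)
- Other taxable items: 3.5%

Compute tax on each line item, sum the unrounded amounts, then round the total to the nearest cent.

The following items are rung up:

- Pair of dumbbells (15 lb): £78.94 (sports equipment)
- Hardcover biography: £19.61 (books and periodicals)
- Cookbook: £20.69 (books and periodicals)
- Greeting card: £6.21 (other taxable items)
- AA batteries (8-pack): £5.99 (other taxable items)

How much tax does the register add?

Pair of dumbbells (15 lb) £78.94: sports equipment → 5% → £3.947
Hardcover biography £19.61: books and periodicals → 5.5% → £1.07855
Cookbook £20.69: books and periodicals → 5.5% → £1.13795
Greeting card £6.21: other taxable items → 3.5% → £0.21735
AA batteries (8-pack) £5.99: other taxable items → 3.5% → £0.20965
Unrounded tax sum = £6.5905 → £6.59

£6.59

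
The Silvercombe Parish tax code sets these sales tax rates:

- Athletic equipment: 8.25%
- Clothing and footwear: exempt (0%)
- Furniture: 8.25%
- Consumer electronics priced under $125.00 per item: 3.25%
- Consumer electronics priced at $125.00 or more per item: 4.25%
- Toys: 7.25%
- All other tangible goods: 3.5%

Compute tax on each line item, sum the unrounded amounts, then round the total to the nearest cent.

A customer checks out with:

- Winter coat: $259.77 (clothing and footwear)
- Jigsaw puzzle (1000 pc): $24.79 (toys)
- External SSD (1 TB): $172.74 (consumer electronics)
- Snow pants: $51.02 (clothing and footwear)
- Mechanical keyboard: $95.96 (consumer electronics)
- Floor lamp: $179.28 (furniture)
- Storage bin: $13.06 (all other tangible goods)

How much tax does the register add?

Winter coat $259.77: clothing and footwear → 0% → $0.00
Jigsaw puzzle (1000 pc) $24.79: toys → 7.25% → $1.797275
External SSD (1 TB) $172.74: consumer electronics, $125.00 or more → 4.25% → $7.34145
Snow pants $51.02: clothing and footwear → 0% → $0.00
Mechanical keyboard $95.96: consumer electronics, under $125.00 → 3.25% → $3.1187
Floor lamp $179.28: furniture → 8.25% → $14.7906
Storage bin $13.06: all other tangible goods → 3.5% → $0.4571
Unrounded tax sum = $27.505125 → $27.51

$27.51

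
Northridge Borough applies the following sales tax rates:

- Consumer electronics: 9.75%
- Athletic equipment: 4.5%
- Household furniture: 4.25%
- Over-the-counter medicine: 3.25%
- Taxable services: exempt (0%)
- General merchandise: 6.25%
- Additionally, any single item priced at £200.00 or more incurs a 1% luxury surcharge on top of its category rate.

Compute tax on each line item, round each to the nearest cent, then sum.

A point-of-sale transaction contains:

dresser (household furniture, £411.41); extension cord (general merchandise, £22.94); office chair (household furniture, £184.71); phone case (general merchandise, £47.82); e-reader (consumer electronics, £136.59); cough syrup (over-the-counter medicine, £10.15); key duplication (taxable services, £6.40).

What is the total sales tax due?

£47.52

Dresser £411.41: household furniture → 4.25% + 1% surcharge = 5.25% → £21.60
Extension cord £22.94: general merchandise → 6.25% → £1.43
Office chair £184.71: household furniture → 4.25% → £7.85
Phone case £47.82: general merchandise → 6.25% → £2.99
E-reader £136.59: consumer electronics → 9.75% → £13.32
Cough syrup £10.15: over-the-counter medicine → 3.25% → £0.33
Key duplication £6.40: taxable services → 0% → £0.00
Total tax = £21.60 + £1.43 + £7.85 + £2.99 + £13.32 + £0.33 = £47.52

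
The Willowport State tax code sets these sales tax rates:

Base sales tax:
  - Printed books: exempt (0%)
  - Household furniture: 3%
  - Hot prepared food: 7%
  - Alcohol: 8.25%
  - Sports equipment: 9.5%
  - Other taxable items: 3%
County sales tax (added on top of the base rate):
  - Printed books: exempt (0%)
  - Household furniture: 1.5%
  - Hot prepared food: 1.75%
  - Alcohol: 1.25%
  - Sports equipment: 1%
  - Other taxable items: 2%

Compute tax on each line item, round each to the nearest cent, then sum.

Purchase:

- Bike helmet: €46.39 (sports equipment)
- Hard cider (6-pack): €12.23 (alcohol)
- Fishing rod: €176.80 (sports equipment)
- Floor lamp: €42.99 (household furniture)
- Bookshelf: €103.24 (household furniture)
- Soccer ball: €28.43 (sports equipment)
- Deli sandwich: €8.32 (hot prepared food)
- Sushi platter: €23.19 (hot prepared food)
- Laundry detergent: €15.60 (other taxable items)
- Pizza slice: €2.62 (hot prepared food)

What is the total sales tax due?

€37.93

Bike helmet €46.39: sports equipment → 9.5% + 1% county = 10.5% → €4.87
Hard cider (6-pack) €12.23: alcohol → 8.25% + 1.25% county = 9.5% → €1.16
Fishing rod €176.80: sports equipment → 9.5% + 1% county = 10.5% → €18.56
Floor lamp €42.99: household furniture → 3% + 1.5% county = 4.5% → €1.93
Bookshelf €103.24: household furniture → 3% + 1.5% county = 4.5% → €4.65
Soccer ball €28.43: sports equipment → 9.5% + 1% county = 10.5% → €2.99
Deli sandwich €8.32: hot prepared food → 7% + 1.75% county = 8.75% → €0.73
Sushi platter €23.19: hot prepared food → 7% + 1.75% county = 8.75% → €2.03
Laundry detergent €15.60: other taxable items → 3% + 2% county = 5% → €0.78
Pizza slice €2.62: hot prepared food → 7% + 1.75% county = 8.75% → €0.23
Total tax = €4.87 + €1.16 + €18.56 + €1.93 + €4.65 + €2.99 + €0.73 + €2.03 + €0.78 + €0.23 = €37.93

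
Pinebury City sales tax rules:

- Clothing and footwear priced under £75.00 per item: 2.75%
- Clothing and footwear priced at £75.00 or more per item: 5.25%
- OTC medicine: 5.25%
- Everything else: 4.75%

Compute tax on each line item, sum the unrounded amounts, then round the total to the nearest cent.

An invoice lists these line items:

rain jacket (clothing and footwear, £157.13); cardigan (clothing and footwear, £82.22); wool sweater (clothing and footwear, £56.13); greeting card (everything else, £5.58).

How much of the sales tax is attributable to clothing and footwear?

£14.11

Rain jacket £157.13: clothing and footwear, £75.00 or more → 5.25% → £8.249325
Cardigan £82.22: clothing and footwear, £75.00 or more → 5.25% → £4.31655
Wool sweater £56.13: clothing and footwear, under £75.00 → 2.75% → £1.543575
Tax on clothing and footwear: unrounded sum = £14.10945 → £14.11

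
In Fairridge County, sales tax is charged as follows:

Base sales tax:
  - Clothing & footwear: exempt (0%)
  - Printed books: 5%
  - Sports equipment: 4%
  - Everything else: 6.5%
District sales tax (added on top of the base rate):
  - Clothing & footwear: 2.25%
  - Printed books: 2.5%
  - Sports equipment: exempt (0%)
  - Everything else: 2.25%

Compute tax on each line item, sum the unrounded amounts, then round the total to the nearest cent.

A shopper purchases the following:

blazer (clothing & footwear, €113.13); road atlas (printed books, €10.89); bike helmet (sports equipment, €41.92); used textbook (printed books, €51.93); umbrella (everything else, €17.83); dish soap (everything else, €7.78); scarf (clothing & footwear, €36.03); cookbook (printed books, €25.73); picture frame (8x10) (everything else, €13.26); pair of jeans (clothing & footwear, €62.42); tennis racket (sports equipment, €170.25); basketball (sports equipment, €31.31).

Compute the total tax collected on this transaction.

Blazer €113.13: clothing & footwear → 0% + 2.25% district = 2.25% → €2.545425
Road atlas €10.89: printed books → 5% + 2.5% district = 7.5% → €0.81675
Bike helmet €41.92: sports equipment → 4% + 0% district = 4% → €1.6768
Used textbook €51.93: printed books → 5% + 2.5% district = 7.5% → €3.89475
Umbrella €17.83: everything else → 6.5% + 2.25% district = 8.75% → €1.560125
Dish soap €7.78: everything else → 6.5% + 2.25% district = 8.75% → €0.68075
Scarf €36.03: clothing & footwear → 0% + 2.25% district = 2.25% → €0.810675
Cookbook €25.73: printed books → 5% + 2.5% district = 7.5% → €1.92975
Picture frame (8x10) €13.26: everything else → 6.5% + 2.25% district = 8.75% → €1.16025
Pair of jeans €62.42: clothing & footwear → 0% + 2.25% district = 2.25% → €1.40445
Tennis racket €170.25: sports equipment → 4% + 0% district = 4% → €6.81
Basketball €31.31: sports equipment → 4% + 0% district = 4% → €1.2524
Unrounded tax sum = €24.542125 → €24.54

€24.54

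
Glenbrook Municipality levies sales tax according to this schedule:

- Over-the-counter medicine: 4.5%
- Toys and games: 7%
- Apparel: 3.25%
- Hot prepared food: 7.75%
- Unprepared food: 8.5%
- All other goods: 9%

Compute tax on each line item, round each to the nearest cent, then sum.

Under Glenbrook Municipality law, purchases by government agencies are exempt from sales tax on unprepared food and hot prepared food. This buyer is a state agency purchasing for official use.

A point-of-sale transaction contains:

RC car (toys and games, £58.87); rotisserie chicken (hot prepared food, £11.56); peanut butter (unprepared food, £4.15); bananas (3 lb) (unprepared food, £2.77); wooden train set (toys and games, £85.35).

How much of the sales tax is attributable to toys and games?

£10.09

RC car £58.87: toys and games → 7% → £4.12
Wooden train set £85.35: toys and games → 7% → £5.97
Tax on toys and games = £4.12 + £5.97 = £10.09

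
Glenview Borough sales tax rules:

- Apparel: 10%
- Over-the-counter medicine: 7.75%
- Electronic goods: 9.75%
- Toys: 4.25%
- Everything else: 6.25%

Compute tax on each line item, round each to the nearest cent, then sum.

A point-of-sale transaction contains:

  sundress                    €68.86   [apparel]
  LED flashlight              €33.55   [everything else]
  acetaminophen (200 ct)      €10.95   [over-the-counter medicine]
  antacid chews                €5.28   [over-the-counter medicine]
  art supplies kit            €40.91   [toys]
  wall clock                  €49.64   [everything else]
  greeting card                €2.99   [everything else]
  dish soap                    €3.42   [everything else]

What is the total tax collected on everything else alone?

€5.60

LED flashlight €33.55: everything else → 6.25% → €2.10
Wall clock €49.64: everything else → 6.25% → €3.10
Greeting card €2.99: everything else → 6.25% → €0.19
Dish soap €3.42: everything else → 6.25% → €0.21
Tax on everything else = €2.10 + €3.10 + €0.19 + €0.21 = €5.60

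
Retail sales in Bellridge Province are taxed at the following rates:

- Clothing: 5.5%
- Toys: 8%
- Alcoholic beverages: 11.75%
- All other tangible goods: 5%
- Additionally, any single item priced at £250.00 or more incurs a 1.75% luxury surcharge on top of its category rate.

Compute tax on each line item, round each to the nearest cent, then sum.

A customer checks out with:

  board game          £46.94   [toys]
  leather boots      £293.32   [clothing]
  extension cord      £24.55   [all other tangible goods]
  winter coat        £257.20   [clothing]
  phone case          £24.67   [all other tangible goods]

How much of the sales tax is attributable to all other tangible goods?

Extension cord £24.55: all other tangible goods → 5% → £1.23
Phone case £24.67: all other tangible goods → 5% → £1.23
Tax on all other tangible goods = £1.23 + £1.23 = £2.46

£2.46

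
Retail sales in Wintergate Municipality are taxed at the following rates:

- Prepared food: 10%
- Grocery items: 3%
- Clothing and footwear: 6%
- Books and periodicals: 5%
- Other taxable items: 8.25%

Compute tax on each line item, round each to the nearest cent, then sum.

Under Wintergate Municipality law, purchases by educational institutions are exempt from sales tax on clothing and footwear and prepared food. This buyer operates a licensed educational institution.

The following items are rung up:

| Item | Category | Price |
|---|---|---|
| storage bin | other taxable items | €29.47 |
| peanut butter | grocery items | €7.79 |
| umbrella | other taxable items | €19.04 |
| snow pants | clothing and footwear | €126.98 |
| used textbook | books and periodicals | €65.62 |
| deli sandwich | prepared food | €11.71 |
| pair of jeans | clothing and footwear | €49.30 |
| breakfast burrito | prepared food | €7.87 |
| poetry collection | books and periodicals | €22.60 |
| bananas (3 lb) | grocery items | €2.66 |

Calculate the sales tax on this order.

€8.72

Storage bin €29.47: other taxable items → 8.25% → €2.43
Peanut butter €7.79: grocery items → 3% → €0.23
Umbrella €19.04: other taxable items → 8.25% → €1.57
Snow pants €126.98: clothing and footwear, buyer-exempt → 0% → €0.00
Used textbook €65.62: books and periodicals → 5% → €3.28
Deli sandwich €11.71: prepared food, buyer-exempt → 0% → €0.00
Pair of jeans €49.30: clothing and footwear, buyer-exempt → 0% → €0.00
Breakfast burrito €7.87: prepared food, buyer-exempt → 0% → €0.00
Poetry collection €22.60: books and periodicals → 5% → €1.13
Bananas (3 lb) €2.66: grocery items → 3% → €0.08
Total tax = €2.43 + €0.23 + €1.57 + €3.28 + €1.13 + €0.08 = €8.72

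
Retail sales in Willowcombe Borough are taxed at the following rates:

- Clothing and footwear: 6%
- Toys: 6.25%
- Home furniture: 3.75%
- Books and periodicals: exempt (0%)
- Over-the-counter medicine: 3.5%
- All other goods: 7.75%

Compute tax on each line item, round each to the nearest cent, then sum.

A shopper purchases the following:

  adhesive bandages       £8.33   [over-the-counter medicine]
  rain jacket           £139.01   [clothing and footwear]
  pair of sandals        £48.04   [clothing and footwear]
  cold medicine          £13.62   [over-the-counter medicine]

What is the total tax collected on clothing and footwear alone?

Rain jacket £139.01: clothing and footwear → 6% → £8.34
Pair of sandals £48.04: clothing and footwear → 6% → £2.88
Tax on clothing and footwear = £8.34 + £2.88 = £11.22

£11.22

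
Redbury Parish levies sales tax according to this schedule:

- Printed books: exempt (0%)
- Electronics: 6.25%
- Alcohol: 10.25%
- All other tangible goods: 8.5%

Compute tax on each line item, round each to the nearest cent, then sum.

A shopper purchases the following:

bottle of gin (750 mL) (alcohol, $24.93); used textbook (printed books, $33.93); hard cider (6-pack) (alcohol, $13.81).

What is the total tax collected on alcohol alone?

$3.98

Bottle of gin (750 mL) $24.93: alcohol → 10.25% → $2.56
Hard cider (6-pack) $13.81: alcohol → 10.25% → $1.42
Tax on alcohol = $2.56 + $1.42 = $3.98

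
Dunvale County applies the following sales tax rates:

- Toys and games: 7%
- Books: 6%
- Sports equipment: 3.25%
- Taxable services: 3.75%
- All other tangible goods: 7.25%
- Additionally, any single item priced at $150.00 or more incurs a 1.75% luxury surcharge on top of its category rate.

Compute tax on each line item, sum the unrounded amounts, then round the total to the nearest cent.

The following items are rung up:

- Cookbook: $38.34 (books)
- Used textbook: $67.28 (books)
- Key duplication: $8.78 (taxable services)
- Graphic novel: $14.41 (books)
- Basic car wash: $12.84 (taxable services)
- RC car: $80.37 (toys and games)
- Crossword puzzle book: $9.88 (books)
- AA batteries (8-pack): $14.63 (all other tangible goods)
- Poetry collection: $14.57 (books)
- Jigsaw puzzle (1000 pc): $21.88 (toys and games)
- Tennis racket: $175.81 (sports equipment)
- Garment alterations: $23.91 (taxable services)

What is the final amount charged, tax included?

$510.08

Cookbook $38.34: books → 6% → $2.3004
Used textbook $67.28: books → 6% → $4.0368
Key duplication $8.78: taxable services → 3.75% → $0.32925
Graphic novel $14.41: books → 6% → $0.8646
Basic car wash $12.84: taxable services → 3.75% → $0.4815
RC car $80.37: toys and games → 7% → $5.6259
Crossword puzzle book $9.88: books → 6% → $0.5928
AA batteries (8-pack) $14.63: all other tangible goods → 7.25% → $1.060675
Poetry collection $14.57: books → 6% → $0.8742
Jigsaw puzzle (1000 pc) $21.88: toys and games → 7% → $1.5316
Tennis racket $175.81: sports equipment → 3.25% + 1.75% surcharge = 5% → $8.7905
Garment alterations $23.91: taxable services → 3.75% → $0.896625
Subtotal = $482.70; unrounded tax = $27.38485 → $27.38; total due = $510.08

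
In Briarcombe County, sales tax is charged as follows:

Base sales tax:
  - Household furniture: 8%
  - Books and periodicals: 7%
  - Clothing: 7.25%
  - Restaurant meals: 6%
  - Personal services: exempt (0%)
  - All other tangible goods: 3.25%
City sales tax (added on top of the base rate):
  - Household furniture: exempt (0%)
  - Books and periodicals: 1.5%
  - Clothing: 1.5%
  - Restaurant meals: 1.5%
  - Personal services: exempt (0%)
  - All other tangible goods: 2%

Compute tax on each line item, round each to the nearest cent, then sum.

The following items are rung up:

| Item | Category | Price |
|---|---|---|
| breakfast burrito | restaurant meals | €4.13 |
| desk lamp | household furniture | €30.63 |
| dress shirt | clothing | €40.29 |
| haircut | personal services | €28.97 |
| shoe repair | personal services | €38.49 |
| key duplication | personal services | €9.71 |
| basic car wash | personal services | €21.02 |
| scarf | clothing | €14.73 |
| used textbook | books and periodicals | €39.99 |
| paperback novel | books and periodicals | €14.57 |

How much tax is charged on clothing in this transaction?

€4.82

Dress shirt €40.29: clothing → 7.25% + 1.5% city = 8.75% → €3.53
Scarf €14.73: clothing → 7.25% + 1.5% city = 8.75% → €1.29
Tax on clothing = €3.53 + €1.29 = €4.82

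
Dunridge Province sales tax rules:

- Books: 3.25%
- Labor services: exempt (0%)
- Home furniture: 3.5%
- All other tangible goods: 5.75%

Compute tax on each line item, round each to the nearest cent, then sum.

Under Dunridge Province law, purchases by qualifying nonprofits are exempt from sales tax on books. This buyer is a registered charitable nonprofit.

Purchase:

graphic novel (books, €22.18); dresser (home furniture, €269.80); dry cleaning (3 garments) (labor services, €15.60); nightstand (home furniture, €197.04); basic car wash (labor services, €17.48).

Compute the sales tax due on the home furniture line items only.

€16.34

Dresser €269.80: home furniture → 3.5% → €9.44
Nightstand €197.04: home furniture → 3.5% → €6.90
Tax on home furniture = €9.44 + €6.90 = €16.34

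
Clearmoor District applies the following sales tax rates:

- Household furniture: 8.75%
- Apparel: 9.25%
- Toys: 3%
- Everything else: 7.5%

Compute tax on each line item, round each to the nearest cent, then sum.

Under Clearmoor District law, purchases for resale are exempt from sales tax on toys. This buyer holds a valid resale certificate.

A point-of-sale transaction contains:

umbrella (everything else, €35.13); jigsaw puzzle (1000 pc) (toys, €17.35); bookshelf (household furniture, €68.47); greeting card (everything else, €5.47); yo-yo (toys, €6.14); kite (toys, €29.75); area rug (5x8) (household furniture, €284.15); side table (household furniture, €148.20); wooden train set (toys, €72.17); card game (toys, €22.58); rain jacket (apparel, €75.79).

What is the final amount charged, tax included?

Umbrella €35.13: everything else → 7.5% → €2.63
Jigsaw puzzle (1000 pc) €17.35: toys, buyer-exempt → 0% → €0.00
Bookshelf €68.47: household furniture → 8.75% → €5.99
Greeting card €5.47: everything else → 7.5% → €0.41
Yo-yo €6.14: toys, buyer-exempt → 0% → €0.00
Kite €29.75: toys, buyer-exempt → 0% → €0.00
Area rug (5x8) €284.15: household furniture → 8.75% → €24.86
Side table €148.20: household furniture → 8.75% → €12.97
Wooden train set €72.17: toys, buyer-exempt → 0% → €0.00
Card game €22.58: toys, buyer-exempt → 0% → €0.00
Rain jacket €75.79: apparel → 9.25% → €7.01
Subtotal = €765.20; tax = €53.87; total due = €819.07

€819.07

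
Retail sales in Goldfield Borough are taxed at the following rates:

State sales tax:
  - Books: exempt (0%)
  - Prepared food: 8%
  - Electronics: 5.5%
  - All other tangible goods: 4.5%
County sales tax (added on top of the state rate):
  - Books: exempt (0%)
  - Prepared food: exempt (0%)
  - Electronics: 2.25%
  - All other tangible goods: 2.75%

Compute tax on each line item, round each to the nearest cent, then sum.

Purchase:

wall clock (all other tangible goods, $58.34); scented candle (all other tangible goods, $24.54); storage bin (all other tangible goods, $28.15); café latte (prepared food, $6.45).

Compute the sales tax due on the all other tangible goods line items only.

Wall clock $58.34: all other tangible goods → 4.5% + 2.75% county = 7.25% → $4.23
Scented candle $24.54: all other tangible goods → 4.5% + 2.75% county = 7.25% → $1.78
Storage bin $28.15: all other tangible goods → 4.5% + 2.75% county = 7.25% → $2.04
Tax on all other tangible goods = $4.23 + $1.78 + $2.04 = $8.05

$8.05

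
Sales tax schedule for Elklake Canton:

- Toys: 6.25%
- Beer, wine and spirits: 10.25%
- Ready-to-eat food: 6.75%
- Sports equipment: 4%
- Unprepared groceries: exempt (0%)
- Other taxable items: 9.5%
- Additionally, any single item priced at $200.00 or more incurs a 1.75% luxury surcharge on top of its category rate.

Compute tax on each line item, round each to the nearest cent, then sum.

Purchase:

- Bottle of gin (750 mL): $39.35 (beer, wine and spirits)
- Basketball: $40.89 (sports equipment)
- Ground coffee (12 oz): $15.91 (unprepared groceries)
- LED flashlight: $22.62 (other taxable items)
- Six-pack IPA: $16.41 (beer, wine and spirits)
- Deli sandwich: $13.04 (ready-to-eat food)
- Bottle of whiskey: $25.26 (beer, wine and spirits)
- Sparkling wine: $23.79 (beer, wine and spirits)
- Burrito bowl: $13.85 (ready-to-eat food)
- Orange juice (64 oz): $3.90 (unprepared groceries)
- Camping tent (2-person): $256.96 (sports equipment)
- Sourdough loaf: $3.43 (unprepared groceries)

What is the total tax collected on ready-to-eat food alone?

Deli sandwich $13.04: ready-to-eat food → 6.75% → $0.88
Burrito bowl $13.85: ready-to-eat food → 6.75% → $0.93
Tax on ready-to-eat food = $0.88 + $0.93 = $1.81

$1.81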